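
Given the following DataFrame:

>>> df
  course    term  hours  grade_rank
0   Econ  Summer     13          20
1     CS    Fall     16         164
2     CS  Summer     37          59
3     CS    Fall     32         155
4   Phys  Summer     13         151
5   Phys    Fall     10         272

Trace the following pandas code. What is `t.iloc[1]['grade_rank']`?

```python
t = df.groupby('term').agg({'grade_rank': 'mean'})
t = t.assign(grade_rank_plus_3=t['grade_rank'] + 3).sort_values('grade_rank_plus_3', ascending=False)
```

76.6666666667

group by term, mean of grade_rank:
        grade_rank
term              
Fall    197.000000
Summer   76.666667
add column grade_rank_plus_3 = t['grade_rank'] + 3:
        grade_rank  grade_rank_plus_3
term                                 
Fall    197.000000         200.000000
Summer   76.666667          79.666667
sort by grade_rank_plus_3 descending:
        grade_rank  grade_rank_plus_3
term                                 
Fall    197.000000         200.000000
Summer   76.666667          79.666667
value at position 1, column 'grade_rank' → 76.6666666667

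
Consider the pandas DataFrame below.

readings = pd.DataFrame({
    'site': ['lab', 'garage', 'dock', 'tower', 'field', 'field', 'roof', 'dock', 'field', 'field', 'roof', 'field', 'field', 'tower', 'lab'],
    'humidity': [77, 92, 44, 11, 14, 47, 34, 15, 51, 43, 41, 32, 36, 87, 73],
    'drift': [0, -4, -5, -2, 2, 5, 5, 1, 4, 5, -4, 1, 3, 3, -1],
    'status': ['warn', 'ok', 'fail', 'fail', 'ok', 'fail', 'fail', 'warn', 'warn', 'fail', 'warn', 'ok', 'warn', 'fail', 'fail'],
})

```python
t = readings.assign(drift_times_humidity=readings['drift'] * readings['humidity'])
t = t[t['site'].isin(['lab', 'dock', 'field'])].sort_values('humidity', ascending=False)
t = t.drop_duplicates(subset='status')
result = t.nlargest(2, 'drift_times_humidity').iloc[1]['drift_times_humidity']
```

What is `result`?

0

add column drift_times_humidity = readings['drift'] * readings['humidity']:
      site  humidity  drift status  drift_times_humidity
0      lab        77      0   warn                     0
1   garage        92     -4     ok                  -368
2     dock        44     -5   fail                  -220
3    tower        11     -2   fail                   -22
4    field        14      2     ok                    28
5    field        47      5   fail                   235
6     roof        34      5   fail                   170
7     dock        15      1   warn                    15
8    field        51      4   warn                   204
9    field        43      5   fail                   215
10    roof        41     -4   warn                  -164
11   field        32      1     ok                    32
12   field        36      3   warn                   108
13   tower        87      3   fail                   261
14     lab        73     -1   fail                   -73
filter rows where site in ['lab', 'dock', 'field']:
     site  humidity  drift status  drift_times_humidity
0     lab        77      0   warn                     0
2    dock        44     -5   fail                  -220
4   field        14      2     ok                    28
5   field        47      5   fail                   235
7    dock        15      1   warn                    15
8   field        51      4   warn                   204
9   field        43      5   fail                   215
11  field        32      1     ok                    32
12  field        36      3   warn                   108
14    lab        73     -1   fail                   -73
sort by humidity descending:
     site  humidity  drift status  drift_times_humidity
0     lab        77      0   warn                     0
14    lab        73     -1   fail                   -73
8   field        51      4   warn                   204
5   field        47      5   fail                   235
2    dock        44     -5   fail                  -220
9   field        43      5   fail                   215
12  field        36      3   warn                   108
11  field        32      1     ok                    32
7    dock        15      1   warn                    15
4   field        14      2     ok                    28
drop duplicate status (keep=first):
     site  humidity  drift status  drift_times_humidity
0     lab        77      0   warn                     0
14    lab        73     -1   fail                   -73
11  field        32      1     ok                    32
take 2 rows with largest drift_times_humidity:
     site  humidity  drift status  drift_times_humidity
11  field        32      1     ok                    32
0     lab        77      0   warn                     0
Then the value at position 1, column 'drift_times_humidity': 0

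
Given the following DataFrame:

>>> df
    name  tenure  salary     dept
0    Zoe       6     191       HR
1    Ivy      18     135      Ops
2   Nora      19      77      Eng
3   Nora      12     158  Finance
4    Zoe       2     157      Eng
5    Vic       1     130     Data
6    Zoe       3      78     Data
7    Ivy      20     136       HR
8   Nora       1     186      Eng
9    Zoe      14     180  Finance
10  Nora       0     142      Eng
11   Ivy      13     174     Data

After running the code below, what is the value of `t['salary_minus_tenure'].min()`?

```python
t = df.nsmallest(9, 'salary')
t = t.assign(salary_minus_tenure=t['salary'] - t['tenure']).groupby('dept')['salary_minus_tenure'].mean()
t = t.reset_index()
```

116.0

take 9 rows with smallest salary:
    name  tenure  salary     dept
2   Nora      19      77      Eng
6    Zoe       3      78     Data
5    Vic       1     130     Data
1    Ivy      18     135      Ops
7    Ivy      20     136       HR
10  Nora       0     142      Eng
4    Zoe       2     157      Eng
3   Nora      12     158  Finance
11   Ivy      13     174     Data
add column salary_minus_tenure = t['salary'] - t['tenure']:
    name  tenure  salary     dept  salary_minus_tenure
2   Nora      19      77      Eng                   58
6    Zoe       3      78     Data                   75
5    Vic       1     130     Data                  129
1    Ivy      18     135      Ops                  117
7    Ivy      20     136       HR                  116
10  Nora       0     142      Eng                  142
4    Zoe       2     157      Eng                  155
3   Nora      12     158  Finance                  146
11   Ivy      13     174     Data                  161
group by dept, mean of salary_minus_tenure:
dept
Data       121.666667
Eng        118.333333
Finance    146.000000
HR         116.000000
Ops        117.000000
Name: salary_minus_tenure, dtype: float64
reset_index():
      dept  salary_minus_tenure
0     Data           121.666667
1      Eng           118.333333
2  Finance           146.000000
3       HR           116.000000
4      Ops           117.000000
Taking the min of column 'salary_minus_tenure' gives 116.0.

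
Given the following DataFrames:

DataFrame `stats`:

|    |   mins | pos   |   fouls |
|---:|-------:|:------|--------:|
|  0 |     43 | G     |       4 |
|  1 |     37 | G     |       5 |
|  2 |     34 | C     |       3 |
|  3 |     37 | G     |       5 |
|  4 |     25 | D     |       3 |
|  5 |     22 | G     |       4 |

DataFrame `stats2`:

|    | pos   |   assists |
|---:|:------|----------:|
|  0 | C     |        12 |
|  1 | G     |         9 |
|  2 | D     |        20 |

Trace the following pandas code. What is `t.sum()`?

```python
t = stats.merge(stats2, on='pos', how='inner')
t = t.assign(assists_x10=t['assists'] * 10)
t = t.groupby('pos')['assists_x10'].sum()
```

680

merge on 'pos' (how='inner') → 6 rows:
   mins pos  fouls  assists
0    43   G      4        9
1    37   G      5        9
2    34   C      3       12
3    37   G      5        9
4    25   D      3       20
5    22   G      4        9
add column assists_x10 = t['assists'] * 10:
   mins pos  fouls  assists  assists_x10
0    43   G      4        9           90
1    37   G      5        9           90
2    34   C      3       12          120
3    37   G      5        9           90
4    25   D      3       20          200
5    22   G      4        9           90
group by pos, sum of assists_x10:
pos
C    120
D    200
G    360
Name: assists_x10, dtype: int64
sum of the resulting series → 680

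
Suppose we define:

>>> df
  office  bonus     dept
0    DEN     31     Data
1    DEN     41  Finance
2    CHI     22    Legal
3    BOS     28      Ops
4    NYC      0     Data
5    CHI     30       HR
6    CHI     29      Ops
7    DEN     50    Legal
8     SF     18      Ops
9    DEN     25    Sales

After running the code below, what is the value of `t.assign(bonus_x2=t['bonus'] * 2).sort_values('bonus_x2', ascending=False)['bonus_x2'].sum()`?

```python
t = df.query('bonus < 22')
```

36

filter rows where bonus < 22:
  office  bonus  dept
4    NYC      0  Data
8     SF     18   Ops
add column bonus_x2 = t['bonus'] * 2:
  office  bonus  dept  bonus_x2
4    NYC      0  Data         0
8     SF     18   Ops        36
sort by bonus_x2 descending:
  office  bonus  dept  bonus_x2
8     SF     18   Ops        36
4    NYC      0  Data         0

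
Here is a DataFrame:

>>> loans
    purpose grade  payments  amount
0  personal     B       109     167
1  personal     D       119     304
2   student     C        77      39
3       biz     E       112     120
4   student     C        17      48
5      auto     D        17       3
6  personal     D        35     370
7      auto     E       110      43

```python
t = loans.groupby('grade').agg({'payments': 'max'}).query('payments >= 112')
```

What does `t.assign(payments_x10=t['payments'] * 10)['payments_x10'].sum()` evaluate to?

2310

group by grade, max of payments:
       payments
grade          
B           109
C            77
D           119
E           112
filter rows where payments >= 112:
       payments
grade          
D           119
E           112
add column payments_x10 = t['payments'] * 10:
       payments  payments_x10
grade                        
D           119          1190
E           112          1120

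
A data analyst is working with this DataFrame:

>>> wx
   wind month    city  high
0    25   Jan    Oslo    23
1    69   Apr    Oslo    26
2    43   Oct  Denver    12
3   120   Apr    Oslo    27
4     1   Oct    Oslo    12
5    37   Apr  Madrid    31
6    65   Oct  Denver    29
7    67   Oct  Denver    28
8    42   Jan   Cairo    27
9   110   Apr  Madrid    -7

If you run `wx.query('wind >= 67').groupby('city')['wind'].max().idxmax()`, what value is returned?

Oslo

filter rows where wind >= 67:
   wind month    city  high
1    69   Apr    Oslo    26
3   120   Apr    Oslo    27
7    67   Oct  Denver    28
9   110   Apr  Madrid    -7
group by city, max of wind:
city
Denver     67
Madrid    110
Oslo      120
Name: wind, dtype: int64
Taking the label with the largest value gives Oslo.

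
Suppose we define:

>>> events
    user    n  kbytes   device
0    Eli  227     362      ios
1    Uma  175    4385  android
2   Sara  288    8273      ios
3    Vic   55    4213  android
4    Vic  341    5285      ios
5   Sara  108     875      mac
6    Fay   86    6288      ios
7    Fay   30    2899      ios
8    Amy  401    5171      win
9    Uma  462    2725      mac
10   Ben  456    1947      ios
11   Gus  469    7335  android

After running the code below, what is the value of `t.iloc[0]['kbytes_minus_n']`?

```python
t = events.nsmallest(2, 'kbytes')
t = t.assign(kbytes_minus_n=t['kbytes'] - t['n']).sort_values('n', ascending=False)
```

135

take 2 rows with smallest kbytes:
   user    n  kbytes device
0   Eli  227     362    ios
5  Sara  108     875    mac
add column kbytes_minus_n = t['kbytes'] - t['n']:
   user    n  kbytes device  kbytes_minus_n
0   Eli  227     362    ios             135
5  Sara  108     875    mac             767
sort by n descending:
   user    n  kbytes device  kbytes_minus_n
0   Eli  227     362    ios             135
5  Sara  108     875    mac             767
Finally, value at position 0, column 'kbytes_minus_n' = 135.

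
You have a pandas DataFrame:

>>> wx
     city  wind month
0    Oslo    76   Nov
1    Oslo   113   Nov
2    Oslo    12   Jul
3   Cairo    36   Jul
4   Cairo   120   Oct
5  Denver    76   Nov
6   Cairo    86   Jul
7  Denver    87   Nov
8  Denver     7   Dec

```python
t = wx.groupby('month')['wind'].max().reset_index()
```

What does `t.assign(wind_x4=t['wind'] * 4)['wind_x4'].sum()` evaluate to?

group by month, max of wind:
month
Dec      7
Jul     86
Nov    113
Oct    120
Name: wind, dtype: int64
reset_index():
  month  wind
0   Dec     7
1   Jul    86
2   Nov   113
3   Oct   120
add column wind_x4 = t['wind'] * 4:
  month  wind  wind_x4
0   Dec     7       28
1   Jul    86      344
2   Nov   113      452
3   Oct   120      480
sum of column 'wind_x4' → 1304

1304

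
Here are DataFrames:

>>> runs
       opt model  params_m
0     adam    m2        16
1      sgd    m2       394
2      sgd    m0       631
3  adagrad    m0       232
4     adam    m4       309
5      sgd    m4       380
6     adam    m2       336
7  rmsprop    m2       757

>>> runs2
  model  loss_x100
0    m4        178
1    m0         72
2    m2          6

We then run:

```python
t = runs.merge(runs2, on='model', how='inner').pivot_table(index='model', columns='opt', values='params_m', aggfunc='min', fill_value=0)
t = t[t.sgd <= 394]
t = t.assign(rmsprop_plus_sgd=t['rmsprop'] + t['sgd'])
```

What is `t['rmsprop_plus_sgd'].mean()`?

merge on 'model' (how='inner') → 8 rows:
       opt model  params_m  loss_x100
0     adam    m2        16          6
1      sgd    m2       394          6
2      sgd    m0       631         72
3  adagrad    m0       232         72
4     adam    m4       309        178
5      sgd    m4       380        178
6     adam    m2       336          6
7  rmsprop    m2       757          6
pivot: rows=model, cols=opt, min(params_m):
opt    adagrad  adam  rmsprop  sgd
model                             
m0         232     0        0  631
m2           0    16      757  394
m4           0   309        0  380
filter rows where sgd <= 394:
opt    adagrad  adam  rmsprop  sgd
model                             
m2           0    16      757  394
m4           0   309        0  380
add column rmsprop_plus_sgd = t['rmsprop'] + t['sgd']:
opt    adagrad  adam  rmsprop  sgd  rmsprop_plus_sgd
model                                               
m2           0    16      757  394              1151
m4           0   309        0  380               380

765.5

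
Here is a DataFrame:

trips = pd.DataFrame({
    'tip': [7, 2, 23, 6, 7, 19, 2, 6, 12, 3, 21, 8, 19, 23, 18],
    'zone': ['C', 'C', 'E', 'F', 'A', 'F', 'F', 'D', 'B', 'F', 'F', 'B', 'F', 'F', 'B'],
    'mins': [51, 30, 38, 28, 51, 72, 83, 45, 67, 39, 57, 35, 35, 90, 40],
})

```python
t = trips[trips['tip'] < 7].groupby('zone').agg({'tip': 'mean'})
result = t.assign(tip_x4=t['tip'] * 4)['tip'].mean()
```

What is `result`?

3.88888888889

filter rows where tip < 7:
   tip zone  mins
1    2    C    30
3    6    F    28
6    2    F    83
7    6    D    45
9    3    F    39
group by zone, mean of tip:
           tip
zone          
C     2.000000
D     6.000000
F     3.666667
add column tip_x4 = t['tip'] * 4:
           tip     tip_x4
zone                     
C     2.000000   8.000000
D     6.000000  24.000000
F     3.666667  14.666667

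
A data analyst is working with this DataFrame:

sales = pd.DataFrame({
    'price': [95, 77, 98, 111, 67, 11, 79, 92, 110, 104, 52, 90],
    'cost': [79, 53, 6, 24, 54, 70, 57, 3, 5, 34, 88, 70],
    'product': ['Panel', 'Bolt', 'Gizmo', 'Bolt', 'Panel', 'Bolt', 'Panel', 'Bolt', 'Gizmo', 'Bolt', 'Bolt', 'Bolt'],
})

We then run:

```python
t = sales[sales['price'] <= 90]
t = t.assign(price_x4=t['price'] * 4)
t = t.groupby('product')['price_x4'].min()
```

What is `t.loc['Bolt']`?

filter rows where price <= 90:
    price  cost product
1      77    53    Bolt
4      67    54   Panel
5      11    70    Bolt
6      79    57   Panel
10     52    88    Bolt
11     90    70    Bolt
add column price_x4 = t['price'] * 4:
    price  cost product  price_x4
1      77    53    Bolt       308
4      67    54   Panel       268
5      11    70    Bolt        44
6      79    57   Panel       316
10     52    88    Bolt       208
11     90    70    Bolt       360
group by product, min of price_x4:
product
Bolt      44
Panel    268
Name: price_x4, dtype: int64
Reading off the value at index 'Bolt', we get 44.

44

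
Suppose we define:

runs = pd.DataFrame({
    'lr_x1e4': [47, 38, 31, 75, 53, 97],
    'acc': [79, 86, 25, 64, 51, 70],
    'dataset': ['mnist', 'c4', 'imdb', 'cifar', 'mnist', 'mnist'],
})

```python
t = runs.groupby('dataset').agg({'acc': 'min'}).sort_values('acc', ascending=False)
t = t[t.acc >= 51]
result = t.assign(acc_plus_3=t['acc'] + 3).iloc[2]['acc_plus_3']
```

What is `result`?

group by dataset, min of acc:
         acc
dataset     
c4        86
cifar     64
imdb      25
mnist     51
sort by acc descending:
         acc
dataset     
c4        86
cifar     64
mnist     51
imdb      25
filter rows where acc >= 51:
         acc
dataset     
c4        86
cifar     64
mnist     51
add column acc_plus_3 = t['acc'] + 3:
         acc  acc_plus_3
dataset                 
c4        86          89
cifar     64          67
mnist     51          54
The value at position 2, column 'acc_plus_3' is 54.

54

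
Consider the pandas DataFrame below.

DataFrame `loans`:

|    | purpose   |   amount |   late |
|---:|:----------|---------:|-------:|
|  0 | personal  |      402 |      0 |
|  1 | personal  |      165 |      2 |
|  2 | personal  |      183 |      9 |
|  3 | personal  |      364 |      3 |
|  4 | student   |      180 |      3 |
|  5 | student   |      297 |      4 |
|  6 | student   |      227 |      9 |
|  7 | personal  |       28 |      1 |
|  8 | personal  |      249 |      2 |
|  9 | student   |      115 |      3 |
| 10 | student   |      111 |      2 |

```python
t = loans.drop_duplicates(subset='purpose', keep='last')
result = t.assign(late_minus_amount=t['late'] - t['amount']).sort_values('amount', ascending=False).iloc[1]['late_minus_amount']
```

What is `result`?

drop duplicate purpose (keep=last):
     purpose  amount  late
8   personal     249     2
10   student     111     2
add column late_minus_amount = t['late'] - t['amount']:
     purpose  amount  late  late_minus_amount
8   personal     249     2               -247
10   student     111     2               -109
sort by amount descending:
     purpose  amount  late  late_minus_amount
8   personal     249     2               -247
10   student     111     2               -109
Hence -109.

-109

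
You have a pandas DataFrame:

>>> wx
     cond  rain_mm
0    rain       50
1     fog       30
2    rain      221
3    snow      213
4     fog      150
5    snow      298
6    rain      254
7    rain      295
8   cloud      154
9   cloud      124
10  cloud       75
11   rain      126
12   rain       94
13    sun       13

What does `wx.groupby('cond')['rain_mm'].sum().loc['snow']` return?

511

group by cond, sum of rain_mm:
cond
cloud     353
fog       180
rain     1040
snow      511
sun        13
Name: rain_mm, dtype: int64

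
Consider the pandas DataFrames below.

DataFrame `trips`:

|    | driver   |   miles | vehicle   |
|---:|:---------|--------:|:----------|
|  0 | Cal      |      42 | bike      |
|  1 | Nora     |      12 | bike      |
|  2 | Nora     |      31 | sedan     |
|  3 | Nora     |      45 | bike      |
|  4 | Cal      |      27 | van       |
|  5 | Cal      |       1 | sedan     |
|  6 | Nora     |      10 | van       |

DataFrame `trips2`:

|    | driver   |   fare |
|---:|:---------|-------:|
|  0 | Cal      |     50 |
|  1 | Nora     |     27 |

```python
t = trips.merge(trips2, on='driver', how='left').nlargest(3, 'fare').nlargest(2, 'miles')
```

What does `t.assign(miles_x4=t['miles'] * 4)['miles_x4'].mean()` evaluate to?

merge on 'driver' (how='left') → 7 rows:
  driver  miles vehicle  fare
0    Cal     42    bike    50
1   Nora     12    bike    27
2   Nora     31   sedan    27
3   Nora     45    bike    27
4    Cal     27     van    50
5    Cal      1   sedan    50
6   Nora     10     van    27
take 3 rows with largest fare:
  driver  miles vehicle  fare
0    Cal     42    bike    50
4    Cal     27     van    50
5    Cal      1   sedan    50
take 2 rows with largest miles:
  driver  miles vehicle  fare
0    Cal     42    bike    50
4    Cal     27     van    50
add column miles_x4 = t['miles'] * 4:
  driver  miles vehicle  fare  miles_x4
0    Cal     42    bike    50       168
4    Cal     27     van    50       108

138.0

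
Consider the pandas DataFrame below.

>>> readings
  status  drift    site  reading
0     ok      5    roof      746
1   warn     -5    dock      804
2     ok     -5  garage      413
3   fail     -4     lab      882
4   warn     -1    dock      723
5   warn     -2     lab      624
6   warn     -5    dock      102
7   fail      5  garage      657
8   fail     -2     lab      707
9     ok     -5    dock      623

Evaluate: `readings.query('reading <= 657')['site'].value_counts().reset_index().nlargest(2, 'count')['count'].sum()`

4

filter rows where reading <= 657:
  status  drift    site  reading
2     ok     -5  garage      413
5   warn     -2     lab      624
6   warn     -5    dock      102
7   fail      5  garage      657
9     ok     -5    dock      623
value_counts of site:
site
garage    2
dock      2
lab       1
Name: count, dtype: int64
reset_index():
     site  count
0  garage      2
1    dock      2
2     lab      1
take 2 rows with largest count:
     site  count
0  garage      2
1    dock      2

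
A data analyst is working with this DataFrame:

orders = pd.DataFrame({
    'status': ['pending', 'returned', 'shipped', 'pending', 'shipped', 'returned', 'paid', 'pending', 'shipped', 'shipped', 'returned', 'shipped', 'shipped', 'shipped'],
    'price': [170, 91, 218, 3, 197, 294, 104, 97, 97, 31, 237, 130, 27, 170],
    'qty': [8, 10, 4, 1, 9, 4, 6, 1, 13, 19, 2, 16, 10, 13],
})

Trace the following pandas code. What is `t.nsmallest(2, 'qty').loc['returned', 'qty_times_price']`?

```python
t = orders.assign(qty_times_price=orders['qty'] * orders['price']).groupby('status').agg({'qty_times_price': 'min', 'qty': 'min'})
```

474

add column qty_times_price = orders['qty'] * orders['price']:
      status  price  qty  qty_times_price
0    pending    170    8             1360
1   returned     91   10              910
2    shipped    218    4              872
3    pending      3    1                3
4    shipped    197    9             1773
5   returned    294    4             1176
6       paid    104    6              624
7    pending     97    1               97
8    shipped     97   13             1261
9    shipped     31   19              589
10  returned    237    2              474
11   shipped    130   16             2080
12   shipped     27   10              270
13   shipped    170   13             2210
group by status: min(qty_times_price), min(qty):
          qty_times_price  qty
status                        
paid                  624    6
pending                 3    1
returned              474    2
shipped               270    4
take 2 rows with smallest qty:
          qty_times_price  qty
status                        
pending                 3    1
returned              474    2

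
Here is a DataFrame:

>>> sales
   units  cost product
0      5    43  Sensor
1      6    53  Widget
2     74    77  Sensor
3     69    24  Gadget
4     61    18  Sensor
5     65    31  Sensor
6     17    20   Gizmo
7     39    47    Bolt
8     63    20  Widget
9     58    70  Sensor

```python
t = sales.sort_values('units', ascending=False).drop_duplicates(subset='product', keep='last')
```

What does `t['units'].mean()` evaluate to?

sort by units descending:
   units  cost product
2     74    77  Sensor
3     69    24  Gadget
5     65    31  Sensor
8     63    20  Widget
4     61    18  Sensor
9     58    70  Sensor
7     39    47    Bolt
6     17    20   Gizmo
1      6    53  Widget
0      5    43  Sensor
drop duplicate product (keep=last):
   units  cost product
3     69    24  Gadget
7     39    47    Bolt
6     17    20   Gizmo
1      6    53  Widget
0      5    43  Sensor
Taking the mean of column 'units' gives 27.2.

27.2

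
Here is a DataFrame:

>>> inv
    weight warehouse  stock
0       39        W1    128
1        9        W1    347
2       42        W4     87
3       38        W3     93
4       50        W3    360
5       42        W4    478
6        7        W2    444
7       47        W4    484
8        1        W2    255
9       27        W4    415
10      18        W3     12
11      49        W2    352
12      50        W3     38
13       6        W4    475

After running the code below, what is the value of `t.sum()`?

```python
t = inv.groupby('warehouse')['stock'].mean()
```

group by warehouse, mean of stock:
warehouse
W1    237.500000
W2    350.333333
W3    125.750000
W4    387.800000
Name: stock, dtype: float64
Finally, sum of the resulting series = 1101.38333333.

1101.38333333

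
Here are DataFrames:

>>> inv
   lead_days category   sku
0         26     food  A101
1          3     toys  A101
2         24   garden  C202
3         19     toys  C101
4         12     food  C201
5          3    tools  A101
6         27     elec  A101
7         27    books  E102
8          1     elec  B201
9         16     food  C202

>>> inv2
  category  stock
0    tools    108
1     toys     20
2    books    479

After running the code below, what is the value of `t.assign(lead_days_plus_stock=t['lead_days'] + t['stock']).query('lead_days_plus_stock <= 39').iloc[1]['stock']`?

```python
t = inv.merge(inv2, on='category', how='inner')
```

20

merge on 'category' (how='inner') → 4 rows:
   lead_days category   sku  stock
0          3     toys  A101     20
1         19     toys  C101     20
2          3    tools  A101    108
3         27    books  E102    479
add column lead_days_plus_stock = t['lead_days'] + t['stock']:
   lead_days category   sku  stock  lead_days_plus_stock
0          3     toys  A101     20                    23
1         19     toys  C101     20                    39
2          3    tools  A101    108                   111
3         27    books  E102    479                   506
filter rows where lead_days_plus_stock <= 39:
   lead_days category   sku  stock  lead_days_plus_stock
0          3     toys  A101     20                    23
1         19     toys  C101     20                    39
So iloc[1]['stock'] = 20.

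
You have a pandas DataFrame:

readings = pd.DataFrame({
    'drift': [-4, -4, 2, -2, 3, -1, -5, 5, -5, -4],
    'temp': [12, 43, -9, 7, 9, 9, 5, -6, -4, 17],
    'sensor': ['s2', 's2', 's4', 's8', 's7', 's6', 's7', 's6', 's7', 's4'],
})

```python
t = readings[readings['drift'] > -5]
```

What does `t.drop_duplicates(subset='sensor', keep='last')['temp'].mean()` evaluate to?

filter rows where drift > -5:
   drift  temp sensor
0     -4    12     s2
1     -4    43     s2
2      2    -9     s4
3     -2     7     s8
4      3     9     s7
5     -1     9     s6
7      5    -6     s6
9     -4    17     s4
drop duplicate sensor (keep=last):
   drift  temp sensor
1     -4    43     s2
3     -2     7     s8
4      3     9     s7
7      5    -6     s6
9     -4    17     s4

14.0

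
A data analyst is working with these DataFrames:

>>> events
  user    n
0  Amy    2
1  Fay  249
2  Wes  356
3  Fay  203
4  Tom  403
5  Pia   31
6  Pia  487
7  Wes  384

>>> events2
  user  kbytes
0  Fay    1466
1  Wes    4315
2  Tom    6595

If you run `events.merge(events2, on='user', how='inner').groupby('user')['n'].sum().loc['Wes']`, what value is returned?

740

merge on 'user' (how='inner') → 5 rows:
  user    n  kbytes
0  Fay  249    1466
1  Wes  356    4315
2  Fay  203    1466
3  Tom  403    6595
4  Wes  384    4315
group by user, sum of n:
user
Fay    452
Tom    403
Wes    740
Name: n, dtype: int64
Reading off the value at index 'Wes', we get 740.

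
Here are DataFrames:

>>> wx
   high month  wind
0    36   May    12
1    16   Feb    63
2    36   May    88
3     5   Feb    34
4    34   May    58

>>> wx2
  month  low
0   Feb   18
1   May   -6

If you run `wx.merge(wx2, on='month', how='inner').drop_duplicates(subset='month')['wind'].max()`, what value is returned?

63

merge on 'month' (how='inner') → 5 rows:
   high month  wind  low
0    36   May    12   -6
1    16   Feb    63   18
2    36   May    88   -6
3     5   Feb    34   18
4    34   May    58   -6
drop duplicate month (keep=first):
   high month  wind  low
0    36   May    12   -6
1    16   Feb    63   18
max of column 'wind' → 63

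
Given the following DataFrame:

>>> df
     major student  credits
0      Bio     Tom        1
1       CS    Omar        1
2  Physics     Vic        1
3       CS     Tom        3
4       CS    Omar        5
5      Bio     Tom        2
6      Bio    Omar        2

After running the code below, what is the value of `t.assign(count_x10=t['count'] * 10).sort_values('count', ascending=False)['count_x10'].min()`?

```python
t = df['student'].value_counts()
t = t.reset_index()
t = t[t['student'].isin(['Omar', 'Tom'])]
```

value_counts of student:
student
Tom     3
Omar    3
Vic     1
Name: count, dtype: int64
reset_index():
  student  count
0     Tom      3
1    Omar      3
2     Vic      1
filter rows where student in ['Omar', 'Tom']:
  student  count
0     Tom      3
1    Omar      3
add column count_x10 = t['count'] * 10:
  student  count  count_x10
0     Tom      3         30
1    Omar      3         30
sort by count descending:
  student  count  count_x10
0     Tom      3         30
1    Omar      3         30
The min of column 'count_x10' is 30.

30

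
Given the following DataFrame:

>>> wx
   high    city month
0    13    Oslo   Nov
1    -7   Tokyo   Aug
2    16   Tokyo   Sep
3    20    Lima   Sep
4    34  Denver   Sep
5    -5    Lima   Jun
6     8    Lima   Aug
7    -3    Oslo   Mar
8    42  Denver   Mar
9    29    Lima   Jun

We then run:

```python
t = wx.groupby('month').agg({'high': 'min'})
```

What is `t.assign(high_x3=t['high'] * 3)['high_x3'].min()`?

group by month, min of high:
       high
month      
Aug      -7
Jun      -5
Mar      -3
Nov      13
Sep      16
add column high_x3 = t['high'] * 3:
       high  high_x3
month               
Aug      -7      -21
Jun      -5      -15
Mar      -3       -9
Nov      13       39
Sep      16       48

-21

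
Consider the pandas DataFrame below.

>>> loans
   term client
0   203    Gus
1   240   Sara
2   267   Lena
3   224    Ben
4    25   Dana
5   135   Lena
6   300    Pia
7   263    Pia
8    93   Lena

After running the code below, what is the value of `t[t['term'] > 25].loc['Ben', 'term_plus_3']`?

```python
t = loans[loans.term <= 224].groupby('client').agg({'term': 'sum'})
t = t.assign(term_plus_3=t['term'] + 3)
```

filter rows where term <= 224:
   term client
0   203    Gus
3   224    Ben
4    25   Dana
5   135   Lena
8    93   Lena
group by client, sum of term:
        term
client      
Ben      224
Dana      25
Gus      203
Lena     228
add column term_plus_3 = t['term'] + 3:
        term  term_plus_3
client                   
Ben      224          227
Dana      25           28
Gus      203          206
Lena     228          231
filter rows where term > 25:
        term  term_plus_3
client                   
Ben      224          227
Gus      203          206
Lena     228          231

227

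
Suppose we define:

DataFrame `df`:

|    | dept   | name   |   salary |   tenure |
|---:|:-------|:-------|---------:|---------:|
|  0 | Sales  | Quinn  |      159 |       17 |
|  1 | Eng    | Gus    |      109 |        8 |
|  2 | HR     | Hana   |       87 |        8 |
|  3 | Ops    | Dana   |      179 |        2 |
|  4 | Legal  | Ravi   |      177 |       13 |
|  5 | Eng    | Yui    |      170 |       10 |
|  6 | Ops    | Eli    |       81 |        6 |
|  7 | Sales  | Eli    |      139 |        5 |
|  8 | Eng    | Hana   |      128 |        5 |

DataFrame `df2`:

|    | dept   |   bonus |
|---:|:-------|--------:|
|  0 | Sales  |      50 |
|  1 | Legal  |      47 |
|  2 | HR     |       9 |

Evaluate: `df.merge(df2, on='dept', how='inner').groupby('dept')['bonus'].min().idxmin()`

merge on 'dept' (how='inner') → 4 rows:
    dept   name  salary  tenure  bonus
0  Sales  Quinn     159      17     50
1     HR   Hana      87       8      9
2  Legal   Ravi     177      13     47
3  Sales    Eli     139       5     50
group by dept, min of bonus:
dept
HR        9
Legal    47
Sales    50
Name: bonus, dtype: int64

HR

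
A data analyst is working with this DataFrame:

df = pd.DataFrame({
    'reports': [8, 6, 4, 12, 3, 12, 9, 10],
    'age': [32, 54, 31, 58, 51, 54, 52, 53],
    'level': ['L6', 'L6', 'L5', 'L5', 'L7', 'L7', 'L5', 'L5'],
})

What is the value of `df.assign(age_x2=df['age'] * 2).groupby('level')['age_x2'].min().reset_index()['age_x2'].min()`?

62

add column age_x2 = df['age'] * 2:
   reports  age level  age_x2
0        8   32    L6      64
1        6   54    L6     108
2        4   31    L5      62
3       12   58    L5     116
4        3   51    L7     102
5       12   54    L7     108
6        9   52    L5     104
7       10   53    L5     106
group by level, min of age_x2:
level
L5     62
L6     64
L7    102
Name: age_x2, dtype: int64
reset_index():
  level  age_x2
0    L5      62
1    L6      64
2    L7     102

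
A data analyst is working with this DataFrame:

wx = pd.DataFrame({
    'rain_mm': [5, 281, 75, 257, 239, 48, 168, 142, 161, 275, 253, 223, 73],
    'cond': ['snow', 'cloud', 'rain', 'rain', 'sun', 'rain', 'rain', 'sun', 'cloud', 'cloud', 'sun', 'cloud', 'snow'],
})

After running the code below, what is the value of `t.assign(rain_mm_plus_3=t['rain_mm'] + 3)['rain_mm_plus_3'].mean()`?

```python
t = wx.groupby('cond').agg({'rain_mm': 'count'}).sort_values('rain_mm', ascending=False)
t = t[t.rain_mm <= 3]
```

5.5

group by cond, count of rain_mm:
       rain_mm
cond          
cloud        4
rain         4
snow         2
sun          3
sort by rain_mm descending:
       rain_mm
cond          
cloud        4
rain         4
sun          3
snow         2
filter rows where rain_mm <= 3:
      rain_mm
cond         
sun         3
snow        2
add column rain_mm_plus_3 = t['rain_mm'] + 3:
      rain_mm  rain_mm_plus_3
cond                         
sun         3               6
snow        2               5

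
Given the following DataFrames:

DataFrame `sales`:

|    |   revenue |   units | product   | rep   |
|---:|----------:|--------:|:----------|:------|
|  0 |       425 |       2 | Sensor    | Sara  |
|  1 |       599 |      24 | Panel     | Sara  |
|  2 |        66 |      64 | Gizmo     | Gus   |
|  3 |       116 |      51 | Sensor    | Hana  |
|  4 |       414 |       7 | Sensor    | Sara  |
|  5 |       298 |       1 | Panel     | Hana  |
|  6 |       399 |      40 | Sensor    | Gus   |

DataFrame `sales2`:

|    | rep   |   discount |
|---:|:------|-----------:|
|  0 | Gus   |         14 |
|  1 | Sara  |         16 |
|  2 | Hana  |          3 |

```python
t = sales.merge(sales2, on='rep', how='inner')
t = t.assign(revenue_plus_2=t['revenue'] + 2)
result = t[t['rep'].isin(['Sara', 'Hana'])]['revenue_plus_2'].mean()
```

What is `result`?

merge on 'rep' (how='inner') → 7 rows:
   revenue  units product   rep  discount
0      425      2  Sensor  Sara        16
1      599     24   Panel  Sara        16
2       66     64   Gizmo   Gus        14
3      116     51  Sensor  Hana         3
4      414      7  Sensor  Sara        16
5      298      1   Panel  Hana         3
6      399     40  Sensor   Gus        14
add column revenue_plus_2 = t['revenue'] + 2:
   revenue  units product   rep  discount  revenue_plus_2
0      425      2  Sensor  Sara        16             427
1      599     24   Panel  Sara        16             601
2       66     64   Gizmo   Gus        14              68
3      116     51  Sensor  Hana         3             118
4      414      7  Sensor  Sara        16             416
5      298      1   Panel  Hana         3             300
6      399     40  Sensor   Gus        14             401
filter rows where rep in ['Sara', 'Hana']:
   revenue  units product   rep  discount  revenue_plus_2
0      425      2  Sensor  Sara        16             427
1      599     24   Panel  Sara        16             601
3      116     51  Sensor  Hana         3             118
4      414      7  Sensor  Sara        16             416
5      298      1   Panel  Hana         3             300
mean of column 'revenue_plus_2' → 372.4

372.4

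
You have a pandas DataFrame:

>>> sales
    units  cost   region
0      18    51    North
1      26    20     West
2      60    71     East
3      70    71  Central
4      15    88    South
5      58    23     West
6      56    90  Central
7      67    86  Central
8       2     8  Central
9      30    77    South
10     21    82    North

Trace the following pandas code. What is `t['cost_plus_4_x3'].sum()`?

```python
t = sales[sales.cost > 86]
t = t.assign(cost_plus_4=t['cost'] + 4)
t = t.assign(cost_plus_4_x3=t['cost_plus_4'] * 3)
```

filter rows where cost > 86:
   units  cost   region
4     15    88    South
6     56    90  Central
add column cost_plus_4 = t['cost'] + 4:
   units  cost   region  cost_plus_4
4     15    88    South           92
6     56    90  Central           94
add column cost_plus_4_x3 = t['cost_plus_4'] * 3:
   units  cost   region  cost_plus_4  cost_plus_4_x3
4     15    88    South           92             276
6     56    90  Central           94             282
The sum of column 'cost_plus_4_x3' is 558.

558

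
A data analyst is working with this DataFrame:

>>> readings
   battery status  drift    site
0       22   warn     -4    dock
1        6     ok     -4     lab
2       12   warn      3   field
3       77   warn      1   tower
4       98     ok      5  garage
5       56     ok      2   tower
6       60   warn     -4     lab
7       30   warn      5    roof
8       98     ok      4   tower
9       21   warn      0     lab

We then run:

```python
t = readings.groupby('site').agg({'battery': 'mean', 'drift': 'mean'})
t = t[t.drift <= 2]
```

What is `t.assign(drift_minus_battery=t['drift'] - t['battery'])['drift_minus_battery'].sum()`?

-57.6666666667

group by site: mean(battery), mean(drift):
        battery     drift
site                     
dock       22.0 -4.000000
field      12.0  3.000000
garage     98.0  5.000000
lab        29.0 -2.666667
roof       30.0  5.000000
tower      77.0  2.333333
filter rows where drift <= 2:
      battery     drift
site                   
dock     22.0 -4.000000
lab      29.0 -2.666667
add column drift_minus_battery = t['drift'] - t['battery']:
      battery     drift  drift_minus_battery
site                                        
dock     22.0 -4.000000           -26.000000
lab      29.0 -2.666667           -31.666667
Then the sum of column 'drift_minus_battery': -57.6666666667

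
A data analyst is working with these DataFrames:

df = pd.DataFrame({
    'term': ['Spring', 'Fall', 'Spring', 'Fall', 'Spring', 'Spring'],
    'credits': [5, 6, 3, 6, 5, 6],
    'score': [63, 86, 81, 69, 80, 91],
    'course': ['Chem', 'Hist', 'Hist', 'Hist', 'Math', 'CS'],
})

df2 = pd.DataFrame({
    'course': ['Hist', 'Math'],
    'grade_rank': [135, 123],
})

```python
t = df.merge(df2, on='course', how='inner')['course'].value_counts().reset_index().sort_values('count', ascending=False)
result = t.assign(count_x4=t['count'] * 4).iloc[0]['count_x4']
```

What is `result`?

merge on 'course' (how='inner') → 4 rows:
     term  credits  score course  grade_rank
0    Fall        6     86   Hist         135
1  Spring        3     81   Hist         135
2    Fall        6     69   Hist         135
3  Spring        5     80   Math         123
value_counts of course:
course
Hist    3
Math    1
Name: count, dtype: int64
reset_index():
  course  count
0   Hist      3
1   Math      1
sort by count descending:
  course  count
0   Hist      3
1   Math      1
add column count_x4 = t['count'] * 4:
  course  count  count_x4
0   Hist      3        12
1   Math      1         4
value at position 0, column 'count_x4' → 12

12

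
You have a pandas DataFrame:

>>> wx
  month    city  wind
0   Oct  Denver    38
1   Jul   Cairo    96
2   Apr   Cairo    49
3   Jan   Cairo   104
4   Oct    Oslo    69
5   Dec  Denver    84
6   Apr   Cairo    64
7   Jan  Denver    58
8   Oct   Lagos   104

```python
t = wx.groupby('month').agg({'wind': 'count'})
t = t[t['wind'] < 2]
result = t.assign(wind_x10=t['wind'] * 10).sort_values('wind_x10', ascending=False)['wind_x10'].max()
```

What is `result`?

group by month, count of wind:
       wind
month      
Apr       2
Dec       1
Jan       2
Jul       1
Oct       3
filter rows where wind < 2:
       wind
month      
Dec       1
Jul       1
add column wind_x10 = t['wind'] * 10:
       wind  wind_x10
month                
Dec       1        10
Jul       1        10
sort by wind_x10 descending:
       wind  wind_x10
month                
Dec       1        10
Jul       1        10
max of column 'wind_x10' → 10

10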